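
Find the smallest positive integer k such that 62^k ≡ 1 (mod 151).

The order of 62 must divide p − 1 = 150 = 2 · 3 · 5^2.
Divisors: 1, 2, 3, 5, 6, 10, 15, 25, 30, 50, 75, 150.
Check each in increasing order: 62^1 ≡ 62;  62^2 ≡ 69;  62^3 ≡ 50;  62^5 ≡ 128;  62^6 ≡ 84;  62^10 ≡ 76;  62^15 ≡ 64;  62^25 ≡ 32;  62^30 ≡ 19;  62^50 ≡ 118;  62^75 ≡ 1.
Smallest exponent giving 1 is 75.

75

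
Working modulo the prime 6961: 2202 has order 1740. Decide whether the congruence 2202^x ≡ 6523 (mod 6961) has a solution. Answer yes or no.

no

6523 ∈ ⟨2202⟩ iff 6523^1740 ≡ 1 (mod 6961), since |⟨2202⟩| = 1740.
6523^1740 mod 6961 = 344.
Since 344 ≠ 1, 6523 does not lie in the subgroup.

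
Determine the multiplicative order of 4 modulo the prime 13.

6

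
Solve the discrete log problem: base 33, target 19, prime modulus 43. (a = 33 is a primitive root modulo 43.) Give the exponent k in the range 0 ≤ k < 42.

25

Successive powers of 33 modulo 43:
  33^0=1  33^1=33  33^2=14  33^3=32  33^4=24  33^5=18
  33^6=35  33^7=37  33^8=17  33^9=2  33^10=23  33^11=28
  33^12=21  33^13=5  33^14=36  33^15=27  33^16=31  33^17=34
  33^18=4  33^19=3  33^20=13  33^21=42  33^22=10  33^23=29
  33^24=11  33^25=19
So 33^25 ≡ 19 (mod 43), giving k = 25.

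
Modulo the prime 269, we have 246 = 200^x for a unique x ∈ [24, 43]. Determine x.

Compute 200^24 mod 269 = 205, then multiply by 200 repeatedly:
  200^24=205  200^25=112  200^26=73  200^27=74  200^28=5
  200^29=193  200^30=133  200^31=238  200^32=256  200^33=90
  200^34=246
Found 246 at exponent 34.

34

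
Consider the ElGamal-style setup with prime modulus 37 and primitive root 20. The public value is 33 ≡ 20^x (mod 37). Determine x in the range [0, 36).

8

Successive powers of 20 modulo 37:
  20^0=1  20^1=20  20^2=30  20^3=8  20^4=12  20^5=18
  20^6=27  20^7=22  20^8=33
So 20^8 ≡ 33 (mod 37), giving x = 8.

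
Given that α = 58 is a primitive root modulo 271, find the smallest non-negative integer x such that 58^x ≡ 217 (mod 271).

Baby-step giant-step with m = ceil(sqrt(270)) = 17.
Baby table (58^j mod 271 for j=0..16):
  0:1  1:58  2:112  3:263  4:78  5:188  6:64  7:189
  8:122  9:30  10:114  11:108  12:31  13:172  14:220  15:23
  16:250
Giant step factor: 58^(-17) ≡ 91 (mod 271).
Scan 217·91^i mod 271 for i = 0, 1, …:
  i=0: 217   i=1: 235   i=2: 247   i=3: 255
  i=4: 170   i=5: 23
Match at i=5, j=15: x = 5·17 + 15 = 100.

100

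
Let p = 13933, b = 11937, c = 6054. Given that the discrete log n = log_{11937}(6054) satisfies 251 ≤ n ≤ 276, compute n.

Compute 11937^251 mod 13933 = 178, then multiply by 11937 repeatedly:
  11937^251=178  11937^252=6970  11937^253=6947  11937^254=11056  11937^255=2096
  11937^256=10217  11937^257=4780  11937^258=3225  11937^259=13879  11937^260=10253
  11937^261=2589  11937^262=1499  11937^263=3591  11937^264=7859  11937^265=1994
  11937^266=4814  11937^267=5026  11937^268=13797  11937^269=6729  11937^270=328
  11937^271=163  11937^272=9044  11937^273=5344  11937^274=6054
Found 6054 at exponent 274.

274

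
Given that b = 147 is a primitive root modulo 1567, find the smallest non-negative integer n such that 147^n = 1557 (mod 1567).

Baby-step giant-step with m = ceil(sqrt(1566)) = 40.
Baby table (147^j mod 1567 for j=0..39):
  0:1  1:147  2:1238  3:214  4:118  5:109  6:353  7:180
  8:1388  9:326  10:912  11:869  12:816  13:860  14:1060  15:687
  16:701  17:1192  18:1287  19:1149  20:1234  21:1193  22:1434  23:820
  24:1448  25:1311  26:1543  27:1173  28:61  29:1132  30:302  31:518
  32:930  33:381  34:1162  35:11  36:50  37:1082  38:787  39:1298
Giant step factor: 147^(-40) ≡ 132 (mod 1567).
Scan 1557·132^i mod 1567 for i = 0, 1, …:
  i=0: 1557   i=1: 247   i=2: 1264   i=3: 746
  i=4: 1318   i=5: 39   i=6: 447   i=7: 1025
  i=8: 538   i=9: 501   i=10: 318   i=11: 1234
Match at i=11, j=20: n = 11·40 + 20 = 460.

460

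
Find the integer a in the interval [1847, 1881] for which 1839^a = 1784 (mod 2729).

1868

Compute 1839^1847 mod 2729 = 1595, then multiply by 1839 repeatedly:
  1839^1847=1595  1839^1848=2259  1839^1849=763  1839^1850=451  1839^1851=2502
  1839^1852=84  1839^1853=1652  1839^1854=651  1839^1855=1887  1839^1856=1634
  1839^1857=297  1839^1858=383  1839^1859=255  1839^1860=2286  1839^1861=1294
  1839^1862=2707  1839^1863=477  1839^1864=1194  1839^1865=1650  1839^1866=2431
  1839^1867=507  1839^1868=1784
Found 1784 at exponent 1868.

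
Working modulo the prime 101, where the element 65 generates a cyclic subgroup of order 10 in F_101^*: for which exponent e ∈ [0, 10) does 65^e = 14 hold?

Successive powers of 65 modulo 101:
  65^0=1  65^1=65  65^2=84  65^3=6  65^4=87  65^5=100
  65^6=36  65^7=17  65^8=95  65^9=14
So 65^9 ≡ 14 (mod 101), giving e = 9.

9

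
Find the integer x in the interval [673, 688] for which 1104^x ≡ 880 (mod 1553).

Compute 1104^673 mod 1553 = 1060, then multiply by 1104 repeatedly:
  1104^673=1060  1104^674=831  1104^675=1154  1104^676=556  1104^677=389
  1104^678=828  1104^679=948  1104^680=1423  1104^681=909  1104^682=298
  1104^683=1309  1104^684=846  1104^685=631  1104^686=880
Found 880 at exponent 686.

686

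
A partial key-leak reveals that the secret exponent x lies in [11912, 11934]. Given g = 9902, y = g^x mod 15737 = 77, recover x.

Compute 9902^11912 mod 15737 = 2219, then multiply by 9902 repeatedly:
  9902^11912=2219  9902^11913=3686  9902^11914=4669  9902^11915=12869  9902^11916=6349
  9902^11917=14220  9902^11918=7501  9902^11919=11999  9902^11920=15485  9902^11921=6879
  9902^11922=6122  9902^11923=1120  9902^11924=11392  9902^11925=768  9902^11926=3765
  9902^11927=77
Found 77 at exponent 11927.

11927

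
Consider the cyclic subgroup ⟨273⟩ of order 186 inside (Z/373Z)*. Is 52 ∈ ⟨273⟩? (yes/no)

yes

52 ∈ ⟨273⟩ iff 52^186 ≡ 1 (mod 373), since |⟨273⟩| = 186.
52^186 mod 373 = 1.
Since 1 = 1, 52 lies in the subgroup.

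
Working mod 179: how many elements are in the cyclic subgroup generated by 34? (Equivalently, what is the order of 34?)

The order of 34 must divide p − 1 = 178 = 2 · 89.
Divisors: 1, 2, 89, 178.
Check each in increasing order: 34^1 ≡ 34;  34^2 ≡ 82;  34^89 ≡ 178;  34^178 ≡ 1.
Smallest exponent giving 1 is 178.

178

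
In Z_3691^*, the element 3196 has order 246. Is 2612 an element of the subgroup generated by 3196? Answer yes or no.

2612 ∈ ⟨3196⟩ iff 2612^246 ≡ 1 (mod 3691), since |⟨3196⟩| = 246.
2612^246 mod 3691 = 57.
Since 57 ≠ 1, 2612 does not lie in the subgroup.

no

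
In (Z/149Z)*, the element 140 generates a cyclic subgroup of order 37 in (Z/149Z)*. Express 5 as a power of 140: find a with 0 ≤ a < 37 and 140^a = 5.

4

Successive powers of 140 modulo 149:
  140^0=1  140^1=140  140^2=81  140^3=16  140^4=5
So 140^4 ≡ 5 (mod 149), giving a = 4.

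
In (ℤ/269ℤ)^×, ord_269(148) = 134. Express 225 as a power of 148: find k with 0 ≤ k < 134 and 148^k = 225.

71

Baby-step giant-step with m = ceil(sqrt(134)) = 12.
Baby table (148^j mod 269 for j=0..11):
  0:1  1:148  2:115  3:73  4:44  5:56  6:218  7:253
  8:53  9:43  10:177  11:103
Giant step factor: 148^(-12) ≡ 136 (mod 269).
Scan 225·136^i mod 269 for i = 0, 1, …:
  i=0: 225   i=1: 203   i=2: 170   i=3: 255
  i=4: 248   i=5: 103
Match at i=5, j=11: k = 5·12 + 11 = 71.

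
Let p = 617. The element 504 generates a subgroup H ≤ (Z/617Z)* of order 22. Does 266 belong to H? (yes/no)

yes

⟨504⟩ has order 22; its elements mod 617 are {1, 31, 113, 128, 175, 188, 199, 225, 266, 273, 275, 342, 344, 351, 392, 418, 429, 442, 489, 504, 586, 616}.
266 is in this set.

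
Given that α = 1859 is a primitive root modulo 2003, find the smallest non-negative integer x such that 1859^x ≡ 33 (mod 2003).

571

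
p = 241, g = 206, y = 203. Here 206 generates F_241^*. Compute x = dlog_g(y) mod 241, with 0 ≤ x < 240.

185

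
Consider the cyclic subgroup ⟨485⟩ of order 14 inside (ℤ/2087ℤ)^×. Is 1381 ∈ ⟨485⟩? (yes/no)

1381 ∈ ⟨485⟩ iff 1381^14 ≡ 1 (mod 2087), since |⟨485⟩| = 14.
1381^14 mod 2087 = 1.
Since 1 = 1, 1381 lies in the subgroup.

yes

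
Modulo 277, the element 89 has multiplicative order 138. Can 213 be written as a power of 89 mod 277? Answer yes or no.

yes

213 ∈ ⟨89⟩ iff 213^138 ≡ 1 (mod 277), since |⟨89⟩| = 138.
213^138 mod 277 = 1.
Since 1 = 1, 213 lies in the subgroup.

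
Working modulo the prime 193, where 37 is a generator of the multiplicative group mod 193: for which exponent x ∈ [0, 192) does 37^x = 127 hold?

Baby-step giant-step with m = ceil(sqrt(192)) = 14.
Baby table (37^j mod 193 for j=0..13):
  0:1  1:37  2:18  3:87  4:131  5:22  6:42  7:10
  8:177  9:180  10:98  11:152  12:27  13:34
Giant step factor: 37^(-14) ≡ 83 (mod 193).
Scan 127·83^i mod 193 for i = 0, 1, …:
  i=0: 127   i=1: 119   i=2: 34
Match at i=2, j=13: x = 2·14 + 13 = 41.

41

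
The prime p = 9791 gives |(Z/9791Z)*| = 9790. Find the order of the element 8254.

The order of 8254 must divide p − 1 = 9790 = 2 · 5 · 11 · 89.
Divisors: 1, 2, 5, 10, 11, 22, 55, 89, 110, 178, 445, 890, 979, 1958, 4895, 9790.
Check each in increasing order: 8254^1 ≡ 8254;  8254^2 ≡ 2738;  8254^5 ≡ 702;  8254^10 ≡ 3254;  8254^11 ≡ 1803;  8254^22 ≡ 197;  8254^55 ≡ 6141;  8254^89 ≡ 4719;  8254^110 ≡ 6740;  8254^178 ≡ 4227;  8254^445 ≡ 8381;  8254^890 ≡ 527;  8254^979 ≡ 9790;  8254^1958 ≡ 1.
Smallest exponent giving 1 is 1958.

1958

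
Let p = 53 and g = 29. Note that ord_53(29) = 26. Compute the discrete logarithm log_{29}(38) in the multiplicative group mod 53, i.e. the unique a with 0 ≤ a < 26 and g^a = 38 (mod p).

11

Successive powers of 29 modulo 53:
  29^0=1  29^1=29  29^2=46  29^3=9  29^4=49  29^5=43
  29^6=28  29^7=17  29^8=16  29^9=40  29^10=47  29^11=38
So 29^11 ≡ 38 (mod 53), giving a = 11.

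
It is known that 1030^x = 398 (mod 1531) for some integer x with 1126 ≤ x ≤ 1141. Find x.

Compute 1030^1126 mod 1531 = 736, then multiply by 1030 repeatedly:
  1030^1126=736  1030^1127=235  1030^1128=152  1030^1129=398
Found 398 at exponent 1129.

1129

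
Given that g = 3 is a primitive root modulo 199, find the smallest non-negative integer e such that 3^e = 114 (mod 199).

162

Baby-step giant-step with m = ceil(sqrt(198)) = 15.
Baby table (3^j mod 199 for j=0..14):
  0:1  1:3  2:9  3:27  4:81  5:44  6:132  7:197
  8:193  9:181  10:145  11:37  12:111  13:134  14:4
Giant step factor: 3^(-15) ≡ 83 (mod 199).
Scan 114·83^i mod 199 for i = 0, 1, …:
  i=0: 114   i=1: 109   i=2: 92   i=3: 74
  i=4: 172   i=5: 147   i=6: 62   i=7: 171
  i=8: 64   i=9: 138   i=10: 111
Match at i=10, j=12: e = 10·15 + 12 = 162.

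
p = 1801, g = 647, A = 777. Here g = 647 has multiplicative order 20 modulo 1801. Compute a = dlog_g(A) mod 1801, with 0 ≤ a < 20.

2

Successive powers of 647 modulo 1801:
  647^0=1  647^1=647  647^2=777
So 647^2 ≡ 777 (mod 1801), giving a = 2.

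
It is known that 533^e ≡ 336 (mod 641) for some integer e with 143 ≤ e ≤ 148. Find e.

Compute 533^143 mod 641 = 430, then multiply by 533 repeatedly:
  533^143=430  533^144=353  533^145=336
Found 336 at exponent 145.

145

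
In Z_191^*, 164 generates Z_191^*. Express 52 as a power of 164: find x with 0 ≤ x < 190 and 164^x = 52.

160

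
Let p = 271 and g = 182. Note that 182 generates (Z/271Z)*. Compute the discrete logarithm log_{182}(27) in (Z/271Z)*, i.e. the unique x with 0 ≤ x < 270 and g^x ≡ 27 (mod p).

81

Baby-step giant-step with m = ceil(sqrt(270)) = 17.
Baby table (182^j mod 271 for j=0..16):
  0:1  1:182  2:62  3:173  4:50  5:157  6:119  7:249
  8:61  9:262  10:259  11:255  12:69  13:92  14:213  15:13
  16:198
Giant step factor: 182^(-17) ≡ 116 (mod 271).
Scan 27·116^i mod 271 for i = 0, 1, …:
  i=0: 27   i=1: 151   i=2: 172   i=3: 169
  i=4: 92
Match at i=4, j=13: x = 4·17 + 13 = 81.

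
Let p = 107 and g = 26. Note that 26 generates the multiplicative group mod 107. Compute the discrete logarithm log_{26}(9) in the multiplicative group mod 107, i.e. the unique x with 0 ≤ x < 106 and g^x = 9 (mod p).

Baby-step giant-step with m = ceil(sqrt(106)) = 11.
Baby table (26^j mod 107 for j=0..10):
  0:1  1:26  2:34  3:28  4:86  5:96  6:35  7:54
  8:13  9:17  10:14
Giant step factor: 26^(-11) ≡ 5 (mod 107).
Scan 9·5^i mod 107 for i = 0, 1, …:
  i=0: 9   i=1: 45   i=2: 11   i=3: 55
  i=4: 61   i=5: 91   i=6: 27   i=7: 28
Match at i=7, j=3: x = 7·11 + 3 = 80.

80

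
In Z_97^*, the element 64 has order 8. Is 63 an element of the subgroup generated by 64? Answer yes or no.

63 ∈ ⟨64⟩ iff 63^8 ≡ 1 (mod 97), since |⟨64⟩| = 8.
63^8 mod 97 = 22.
Since 22 ≠ 1, 63 does not lie in the subgroup.

no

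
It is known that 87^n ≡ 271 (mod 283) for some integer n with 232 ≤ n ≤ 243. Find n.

238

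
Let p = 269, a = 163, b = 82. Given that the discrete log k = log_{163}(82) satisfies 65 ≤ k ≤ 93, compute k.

Compute 163^65 mod 269 = 259, then multiply by 163 repeatedly:
  163^65=259  163^66=253  163^67=82
Found 82 at exponent 67.

67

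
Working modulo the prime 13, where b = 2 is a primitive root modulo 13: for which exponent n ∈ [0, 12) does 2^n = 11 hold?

7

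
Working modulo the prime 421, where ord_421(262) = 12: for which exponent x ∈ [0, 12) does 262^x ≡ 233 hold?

11

Successive powers of 262 modulo 421:
  262^0=1  262^1=262  262^2=21  262^3=29  262^4=20  262^5=188
  262^6=420  262^7=159  262^8=400  262^9=392  262^10=401  262^11=233
So 262^11 ≡ 233 (mod 421), giving x = 11.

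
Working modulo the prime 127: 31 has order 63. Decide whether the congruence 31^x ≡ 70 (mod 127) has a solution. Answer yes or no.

70 ∈ ⟨31⟩ iff 70^63 ≡ 1 (mod 127), since |⟨31⟩| = 63.
70^63 mod 127 = 1.
Since 1 = 1, 70 lies in the subgroup.

yes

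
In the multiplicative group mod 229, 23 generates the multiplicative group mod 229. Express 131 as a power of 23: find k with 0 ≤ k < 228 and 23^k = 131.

181

Baby-step giant-step with m = ceil(sqrt(228)) = 16.
Baby table (23^j mod 229 for j=0..15):
  0:1  1:23  2:71  3:30  4:3  5:69  6:213  7:90
  8:9  9:207  10:181  11:41  12:27  13:163  14:85  15:123
Giant step factor: 23^(-16) ≡ 82 (mod 229).
Scan 131·82^i mod 229 for i = 0, 1, …:
  i=0: 131   i=1: 208   i=2: 110   i=3: 89
  i=4: 199   i=5: 59   i=6: 29   i=7: 88
  i=8: 117   i=9: 205   i=10: 93   i=11: 69
Match at i=11, j=5: k = 11·16 + 5 = 181.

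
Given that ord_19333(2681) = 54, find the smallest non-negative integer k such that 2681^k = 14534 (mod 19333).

36

Baby-step giant-step with m = ceil(sqrt(54)) = 8.
Baby table (2681^j mod 19333 for j=0..7):
  0:1  1:2681  2:15218  3:6828  4:16850  5:12962  6:9721  7:1117
Giant step factor: 2681^(-8) ≡ 12340 (mod 19333).
Scan 14534·12340^i mod 19333 for i = 0, 1, …:
  i=0: 14534   i=1: 16652   i=2: 14556   i=3: 17470
  i=4: 16850
Match at i=4, j=4: k = 4·8 + 4 = 36.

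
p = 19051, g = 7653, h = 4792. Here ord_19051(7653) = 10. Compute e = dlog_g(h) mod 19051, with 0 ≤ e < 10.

9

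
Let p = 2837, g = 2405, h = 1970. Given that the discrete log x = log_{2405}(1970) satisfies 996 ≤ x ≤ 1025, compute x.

1003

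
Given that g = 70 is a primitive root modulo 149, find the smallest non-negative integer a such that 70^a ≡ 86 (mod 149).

134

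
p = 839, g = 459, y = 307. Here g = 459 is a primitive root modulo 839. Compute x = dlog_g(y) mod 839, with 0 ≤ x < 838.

301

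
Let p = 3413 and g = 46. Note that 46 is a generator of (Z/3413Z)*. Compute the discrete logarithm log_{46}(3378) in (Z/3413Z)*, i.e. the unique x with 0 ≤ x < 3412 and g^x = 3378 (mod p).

3173

Baby-step giant-step with m = ceil(sqrt(3412)) = 59.
Baby table (46^j mod 3413 for j=0..58):
  0:1  1:46  2:2116  3:1772  4:3013  5:2078  6:24  7:1104
  8:3002  9:1572  10:639  11:2090  12:576  13:2605  14:375  15:185
  16:1684  17:2378  18:172  19:1086  20:2174  21:1027  22:2873  23:2464
  24:715  25:2173  26:981  27:757  28:692  29:1115  30:95  31:957
  32:3066  33:1103  34:2956  35:2869  36:2280  37:2490  38:1911  39:2581
  40:2684  41:596  42:112  43:1739  44:1495  45:510  46:2982  47:652
  48:2688  49:780  50:1750  51:2001  52:3308  53:1996  54:3078  55:1655
  56:1044  57:242  58:893
Giant step factor: 46^(-59) ≡ 1147 (mod 3413).
Scan 3378·1147^i mod 3413 for i = 0, 1, …:
  i=0: 3378   i=1: 811   i=2: 1881   i=3: 491
  i=4: 32   i=5: 2574   i=6: 133   i=7: 2379
  i=8: 1726   i=9: 182     …   i=52: 2026
  i=53: 2982
Match at i=53, j=46: x = 53·59 + 46 = 3173.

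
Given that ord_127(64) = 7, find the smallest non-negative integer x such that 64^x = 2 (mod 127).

6

Successive powers of 64 modulo 127:
  64^0=1  64^1=64  64^2=32  64^3=16  64^4=8  64^5=4
  64^6=2
So 64^6 ≡ 2 (mod 127), giving x = 6.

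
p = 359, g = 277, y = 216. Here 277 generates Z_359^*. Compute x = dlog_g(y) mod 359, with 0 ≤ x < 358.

Baby-step giant-step with m = ceil(sqrt(358)) = 19.
Baby table (277^j mod 359 for j=0..18):
  0:1  1:277  2:262  3:56  4:75  5:312  6:264  7:251
  8:240  9:65  10:55  11:157  12:50  13:208  14:176  15:287
  16:160  17:163  18:276
Giant step factor: 277^(-19) ≡ 335 (mod 359).
Scan 216·335^i mod 359 for i = 0, 1, …:
  i=0: 216   i=1: 201   i=2: 202   i=3: 178
  i=4: 36   i=5: 213   i=6: 273   i=7: 269
  i=8: 6   i=9: 215   i=10: 225   i=11: 344
  i=12: 1
Match at i=12, j=0: x = 12·19 + 0 = 228.

228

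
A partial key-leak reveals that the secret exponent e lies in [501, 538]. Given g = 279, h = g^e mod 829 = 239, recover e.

501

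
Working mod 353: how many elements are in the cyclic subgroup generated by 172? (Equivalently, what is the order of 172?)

The order of 172 must divide p − 1 = 352 = 2^5 · 11.
Divisors: 1, 2, 4, 8, 11, 16, 22, 32, 44, 88, 176, 352.
Check each in increasing order: 172^1 ≡ 172;  172^2 ≡ 285;  172^4 ≡ 35;  172^8 ≡ 166;  172^11 ≡ 317;  172^16 ≡ 22;  172^22 ≡ 237;  172^32 ≡ 131;  172^44 ≡ 42;  172^88 ≡ 352;  172^176 ≡ 1.
Smallest exponent giving 1 is 176.

176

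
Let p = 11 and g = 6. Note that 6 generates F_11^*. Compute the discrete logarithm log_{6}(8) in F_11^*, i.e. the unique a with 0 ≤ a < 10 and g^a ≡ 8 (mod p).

Successive powers of 6 modulo 11:
  6^0=1  6^1=6  6^2=3  6^3=7  6^4=9  6^5=10
  6^6=5  6^7=8
So 6^7 ≡ 8 (mod 11), giving a = 7.

7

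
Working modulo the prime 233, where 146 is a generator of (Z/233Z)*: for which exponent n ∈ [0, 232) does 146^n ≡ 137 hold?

69

Baby-step giant-step with m = ceil(sqrt(232)) = 16.
Baby table (146^j mod 233 for j=0..15):
  0:1  1:146  2:113  3:188  4:187  5:41  6:161  7:206
  8:19  9:211  10:50  11:77  12:58  13:80  14:30  15:186
Giant step factor: 146^(-16) ≡ 71 (mod 233).
Scan 137·71^i mod 233 for i = 0, 1, …:
  i=0: 137   i=1: 174   i=2: 5   i=3: 122
  i=4: 41
Match at i=4, j=5: n = 4·16 + 5 = 69.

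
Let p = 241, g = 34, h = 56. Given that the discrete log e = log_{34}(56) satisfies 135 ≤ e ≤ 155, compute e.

151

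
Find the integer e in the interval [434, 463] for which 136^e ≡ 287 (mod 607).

454

Compute 136^434 mod 607 = 112, then multiply by 136 repeatedly:
  136^434=112  136^435=57  136^436=468  136^437=520  136^438=308
  136^439=5  136^440=73  136^441=216  136^442=240  136^443=469
  136^444=49  136^445=594  136^446=53  136^447=531  136^448=590
  136^449=116  136^450=601  136^451=398  136^452=105  136^453=319
  136^454=287
Found 287 at exponent 454.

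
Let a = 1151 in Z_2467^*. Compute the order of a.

2466

The order of 1151 must divide p − 1 = 2466 = 2 · 3^2 · 137.
Divisors: 1, 2, 3, 6, 9, 18, 137, 274, 411, 822, 1233, 2466.
Check each in increasing order: 1151^1 ≡ 1151;  1151^2 ≡ 22;  1151^3 ≡ 652;  1151^6 ≡ 780;  1151^9 ≡ 358;  1151^18 ≡ 2347;  1151^137 ≡ 411;  1151^274 ≡ 1165;  1151^411 ≡ 217;  1151^822 ≡ 216;  1151^1233 ≡ 2466;  1151^2466 ≡ 1.
Smallest exponent giving 1 is 2466.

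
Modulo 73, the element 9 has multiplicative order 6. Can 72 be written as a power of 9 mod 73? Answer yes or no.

⟨9⟩ has order 6; its elements mod 73 are {1, 8, 9, 64, 65, 72}.
72 is in this set.

yes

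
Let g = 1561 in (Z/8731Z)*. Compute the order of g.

1455

The order of 1561 must divide p − 1 = 8730 = 2 · 3^2 · 5 · 97.
Divisors: 1, 2, 3, 5, 6, 9, 10, 15, 18, 30, 45, 90, 97, 194, 291, 485, 582, 873, 970, 1455, 1746, 2910, 4365, 8730.
Check each in increasing order: 1561^1 ≡ 1561;  1561^2 ≡ 772;  1561^3 ≡ 214;  1561^5 ≡ 8050;  1561^6 ≡ 2141;  1561^9 ≡ 4162;  1561^10 ≡ 1018;  1561^15 ≡ 5222;  1561^18 ≡ 8671;  1561^30 ≡ 2371;  1561^45 ≡ 804;  1561^90 ≡ 322;  1561^97 ≡ 8386;  1561^194 ≡ 5522;  1561^291 ≡ 6999;  1561^485 ≡ 5072;  1561^582 ≡ 5091;  1561^873 ≡ 698;  1561^970 ≡ 3658;  1561^1455 ≡ 1.
Smallest exponent giving 1 is 1455.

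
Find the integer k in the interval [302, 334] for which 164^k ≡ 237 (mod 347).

333

Compute 164^302 mod 347 = 13, then multiply by 164 repeatedly:
  164^302=13  164^303=50  164^304=219  164^305=175  164^306=246
  164^307=92  164^308=167  164^309=322  164^310=64  164^311=86
  164^312=224  164^313=301  164^314=90  164^315=186  164^316=315
  164^317=304  164^318=235  164^319=23  164^320=302  164^321=254
  164^322=16  164^323=195  164^324=56  164^325=162  164^326=196
  164^327=220  164^328=339  164^329=76  164^330=319  164^331=266
  164^332=249  164^333=237
Found 237 at exponent 333.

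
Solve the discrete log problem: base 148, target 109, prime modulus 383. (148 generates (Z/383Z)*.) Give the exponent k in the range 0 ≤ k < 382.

Baby-step giant-step with m = ceil(sqrt(382)) = 20.
Baby table (148^j mod 383 for j=0..19):
  0:1  1:148  2:73  3:80  4:350  5:95  6:272  7:41
  8:323  9:312  10:216  11:179  12:65  13:45  14:149  15:221
  16:153  17:47  18:62  19:367
Giant step factor: 148^(-20) ≡ 93 (mod 383).
Scan 109·93^i mod 383 for i = 0, 1, …:
  i=0: 109   i=1: 179
Match at i=1, j=11: k = 1·20 + 11 = 31.

31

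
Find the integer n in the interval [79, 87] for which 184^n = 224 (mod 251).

Compute 184^79 mod 251 = 55, then multiply by 184 repeatedly:
  184^79=55  184^80=80  184^81=162  184^82=190  184^83=71
  184^84=12  184^85=200  184^86=154  184^87=224
Found 224 at exponent 87.

87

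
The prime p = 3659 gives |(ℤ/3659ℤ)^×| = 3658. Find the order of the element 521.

The order of 521 must divide p − 1 = 3658 = 2 · 31 · 59.
Divisors: 1, 2, 31, 59, 62, 118, 1829, 3658.
Check each in increasing order: 521^1 ≡ 521;  521^2 ≡ 675;  521^31 ≡ 1498;  521^59 ≡ 3252;  521^62 ≡ 1037;  521^118 ≡ 994;  521^1829 ≡ 3658;  521^3658 ≡ 1.
Smallest exponent giving 1 is 3658.

3658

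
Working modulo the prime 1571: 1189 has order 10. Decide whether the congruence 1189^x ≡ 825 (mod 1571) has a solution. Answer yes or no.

yes

⟨1189⟩ has order 10; its elements mod 1571 are {1, 179, 382, 621, 746, 825, 950, 1189, 1392, 1570}.
825 is in this set.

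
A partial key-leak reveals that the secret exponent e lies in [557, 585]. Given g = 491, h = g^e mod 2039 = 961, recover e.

582

Compute 491^557 mod 2039 = 1047, then multiply by 491 repeatedly:
  491^557=1047  491^558=249  491^559=1958  491^560=1009  491^561=1981
  491^562=68  491^563=764  491^564=1987  491^565=975  491^566=1599
  491^567=94  491^568=1296  491^569=168  491^570=928  491^571=951
  491^572=10  491^573=832  491^574=712  491^575=923  491^576=535
  491^577=1693  491^578=1390  491^579=1464  491^580=1096  491^581=1879
  491^582=961
Found 961 at exponent 582.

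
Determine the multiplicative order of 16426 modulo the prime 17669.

The order of 16426 must divide p − 1 = 17668 = 2^2 · 7 · 631.
Divisors: 1, 2, 4, 7, 14, 28, 631, 1262, 2524, 4417, 8834, 17668.
Check each in increasing order: 16426^1 ≡ 16426;  16426^2 ≡ 7846;  16426^4 ≡ 920;  16426^7 ≡ 17116;  16426^14 ≡ 5436;  16426^28 ≡ 7528;  16426^631 ≡ 17321;  16426^1262 ≡ 15090;  16426^2524 ≡ 7697;  16426^4417 ≡ 1.
Smallest exponent giving 1 is 4417.

4417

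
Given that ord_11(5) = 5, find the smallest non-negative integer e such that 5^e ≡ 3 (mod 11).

Successive powers of 5 modulo 11:
  5^0=1  5^1=5  5^2=3
So 5^2 ≡ 3 (mod 11), giving e = 2.

2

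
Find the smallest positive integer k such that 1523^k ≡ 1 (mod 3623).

The order of 1523 must divide p − 1 = 3622 = 2 · 1811.
Divisors: 1, 2, 1811, 3622.
Check each in increasing order: 1523^1 ≡ 1523;  1523^2 ≡ 809;  1523^1811 ≡ 1.
Smallest exponent giving 1 is 1811.

1811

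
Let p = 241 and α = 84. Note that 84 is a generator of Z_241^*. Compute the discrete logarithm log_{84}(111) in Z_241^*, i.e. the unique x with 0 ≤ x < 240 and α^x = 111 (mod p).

165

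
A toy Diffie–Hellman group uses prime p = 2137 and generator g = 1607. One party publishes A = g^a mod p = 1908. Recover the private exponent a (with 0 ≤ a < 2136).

Baby-step giant-step with m = ceil(sqrt(2136)) = 47.
Baby table (1607^j mod 2137 for j=0..46):
  0:1  1:1607  2:953  3:1379  4:2121  5:2069  6:1848  7:1443
  8:256  9:1088  10:350  11:419  12:178  13:1825  14:811  15:1844
  16:1426  17:718  18:1983  19:414  20:691  21:1334  22:327  23:1924
  24:1766  25:26  26:1179  27:1271  28:1662  29:1721  30:369  31:1034
  32:1189  33:245  34:507  35:552  36:209  37:354  38:436  39:1853
  40:930  41:747  42:1572  43:270  44:79  45:870  46:492
Giant step factor: 1607^(-47) ≡ 511 (mod 2137).
Scan 1908·511^i mod 2137 for i = 0, 1, …:
  i=0: 1908   i=1: 516   i=2: 825   i=3: 586
  i=4: 266   i=5: 1295   i=6: 1412   i=7: 1363
  i=8: 1968   i=9: 1258     …   i=42: 991
  i=43: 2069
Match at i=43, j=5: a = 43·47 + 5 = 2026.

2026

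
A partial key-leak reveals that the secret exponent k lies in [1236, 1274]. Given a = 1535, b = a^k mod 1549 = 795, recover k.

Compute 1535^1236 mod 1549 = 15, then multiply by 1535 repeatedly:
  1535^1236=15  1535^1237=1339  1535^1238=1391  1535^1239=663  1535^1240=12
  1535^1241=1381  1535^1242=803  1535^1243=1150  1535^1244=939  1535^1245=795
Found 795 at exponent 1245.

1245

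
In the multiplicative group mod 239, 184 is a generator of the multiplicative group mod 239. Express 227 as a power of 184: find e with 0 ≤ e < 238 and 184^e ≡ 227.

Baby-step giant-step with m = ceil(sqrt(238)) = 16.
Baby table (184^j mod 239 for j=0..15):
  0:1  1:184  2:157  3:208  4:32  5:152  6:5  7:203
  8:68  9:84  10:160  11:43  12:25  13:59  14:101  15:181
Giant step factor: 184^(-16) ≡ 72 (mod 239).
Scan 227·72^i mod 239 for i = 0, 1, …:
  i=0: 227   i=1: 92   i=2: 171   i=3: 123
  i=4: 13   i=5: 219   i=6: 233   i=7: 46
  i=8: 205   i=9: 181
Match at i=9, j=15: e = 9·16 + 15 = 159.

159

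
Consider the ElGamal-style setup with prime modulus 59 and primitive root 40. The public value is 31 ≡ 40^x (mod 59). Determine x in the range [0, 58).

Baby-step giant-step with m = ceil(sqrt(58)) = 8.
Baby table (40^j mod 59 for j=0..7):
  0:1  1:40  2:7  3:44  4:49  5:13  6:48  7:32
Giant step factor: 40^(-8) ≡ 36 (mod 59).
Scan 31·36^i mod 59 for i = 0, 1, …:
  i=0: 31   i=1: 54   i=2: 56   i=3: 10
  i=4: 6   i=5: 39   i=6: 47   i=7: 40
Match at i=7, j=1: x = 7·8 + 1 = 57.

57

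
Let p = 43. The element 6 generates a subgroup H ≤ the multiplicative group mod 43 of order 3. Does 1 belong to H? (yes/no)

yes

⟨6⟩ has order 3; its elements mod 43 are {1, 6, 36}.
1 is in this set.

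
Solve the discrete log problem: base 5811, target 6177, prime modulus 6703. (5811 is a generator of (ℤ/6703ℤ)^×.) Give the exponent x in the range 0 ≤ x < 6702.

5760

Baby-step giant-step with m = ceil(sqrt(6702)) = 82.
Baby table (5811^j mod 6703 for j=0..81):
  0:1  1:5811  2:4710  3:1461  4:3873  5:4032  6:2967  7:1121
  8:5518  9:4649  10:2249  11:4792  12:2050  13:1319  14:3180  15:5512
  16:3298  17:801  18:2729  19:5624  20:3939  21:5487  22:5489  23:3705
  24:6422  25:2641  26:3684  27:5045  28:4276  29:6518  30:4148  31:40
  32:4538  33:716  34:4816  35:751  36:408  37:4729  38:4622  39:6224
  40:4979  41:2821  42:3996  43:1564  44:5839  45:6546  46:5984  47:4563
  48:5228  49:1912  50:3761  51:3391  52:4984  53:5064  54:734  55:2166
  56:5095  57:6597  58:710  59:3465  60:6006  61:5048  62:1600  63:539
  64:1828  65:4956  66:3228  67:2914  68:1476  69:3899  70:949  71:4773
  72:5592  73:5671  74:2233  75:5658  76:423  77:4755  78:1539  79:1327
  80:2747  81:2974
Giant step factor: 5811^(-82) ≡ 140 (mod 6703).
Scan 6177·140^i mod 6703 for i = 0, 1, …:
  i=0: 6177   i=1: 93   i=2: 6317   i=3: 6287
  i=4: 2087   i=5: 3951   i=6: 3494   i=7: 6544
  i=8: 4552   i=9: 495     …   i=69: 3236
  i=70: 3939
Match at i=70, j=20: x = 70·82 + 20 = 5760.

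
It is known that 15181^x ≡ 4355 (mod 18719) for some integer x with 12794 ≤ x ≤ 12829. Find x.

Compute 15181^12794 mod 18719 = 15097, then multiply by 15181 repeatedly:
  15181^12794=15097  15181^12795=10840  15181^12796=3311  15181^12797=3776  15181^12798=5878
  15181^12799=445  15181^12800=16705  15181^12801=12312  15181^12802=17976  15181^12803=8074
  15181^12804=18101  15181^12805=15080  15181^12806=14829  15181^12807=4355
Found 4355 at exponent 12807.

12807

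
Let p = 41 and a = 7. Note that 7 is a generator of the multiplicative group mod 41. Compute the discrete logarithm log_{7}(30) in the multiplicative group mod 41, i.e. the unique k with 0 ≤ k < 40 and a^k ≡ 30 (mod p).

17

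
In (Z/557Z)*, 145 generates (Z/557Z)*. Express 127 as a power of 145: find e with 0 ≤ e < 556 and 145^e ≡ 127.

Baby-step giant-step with m = ceil(sqrt(556)) = 24.
Baby table (145^j mod 557 for j=0..23):
  0:1  1:145  2:416  3:164  4:386  5:270  6:160  7:363
  8:277  9:61  10:490  11:311  12:535  13:152  14:317  15:291
  16:420  17:187  18:379  19:369  20:33  21:329  22:360  23:399
Giant step factor: 145^(-24) ≡ 206 (mod 557).
Scan 127·206^i mod 557 for i = 0, 1, …:
  i=0: 127   i=1: 540   i=2: 397   i=3: 460
  i=4: 70   i=5: 495   i=6: 39   i=7: 236
  i=8: 157   i=9: 36   i=10: 175   i=11: 402
  i=12: 376   i=13: 33
Match at i=13, j=20: e = 13·24 + 20 = 332.

332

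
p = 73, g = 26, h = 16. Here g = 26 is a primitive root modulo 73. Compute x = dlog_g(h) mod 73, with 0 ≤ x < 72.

8

Successive powers of 26 modulo 73:
  26^0=1  26^1=26  26^2=19  26^3=56  26^4=69  26^5=42
  26^6=70  26^7=68  26^8=16
So 26^8 ≡ 16 (mod 73), giving x = 8.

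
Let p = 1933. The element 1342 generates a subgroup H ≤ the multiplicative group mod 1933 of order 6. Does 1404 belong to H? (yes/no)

1404 ∈ ⟨1342⟩ iff 1404^6 ≡ 1 (mod 1933), since |⟨1342⟩| = 6.
1404^6 mod 1933 = 1722.
Since 1722 ≠ 1, 1404 does not lie in the subgroup.

no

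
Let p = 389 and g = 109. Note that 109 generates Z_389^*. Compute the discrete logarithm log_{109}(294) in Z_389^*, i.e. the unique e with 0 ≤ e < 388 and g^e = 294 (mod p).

Baby-step giant-step with m = ceil(sqrt(388)) = 20.
Baby table (109^j mod 389 for j=0..19):
  0:1  1:109  2:211  3:48  4:175  5:14  6:359  7:231
  8:283  9:116  10:196  11:358  12:122  13:72  14:68  15:21
  16:344  17:152  18:230  19:174
Giant step factor: 109^(-20) ≡ 303 (mod 389).
Scan 294·303^i mod 389 for i = 0, 1, …:
  i=0: 294   i=1: 1
Match at i=1, j=0: e = 1·20 + 0 = 20.

20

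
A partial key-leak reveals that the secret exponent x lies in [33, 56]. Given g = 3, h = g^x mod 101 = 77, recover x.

Compute 3^33 mod 101 = 61, then multiply by 3 repeatedly:
  3^33=61  3^34=82  3^35=44  3^36=31  3^37=93
  3^38=77
Found 77 at exponent 38.

38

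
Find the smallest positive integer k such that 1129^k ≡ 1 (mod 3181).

The order of 1129 must divide p − 1 = 3180 = 2^2 · 3 · 5 · 53.
Divisors: 1, 2, 3, 4, 5, 6, 10, 12, 15, 20, 30, 53, 60, 106, 159, 212, 265, 318, 530, 636, 795, 1060, 1590, 3180.
Check each in increasing order: 1129^1 ≡ 1129;  1129^2 ≡ 2241;  1129^3 ≡ 1194;  1129^4 ≡ 2463;  1129^5 ≡ 533;  1129^6 ≡ 548;  1129^10 ≡ 980;  1129^12 ≡ 1290;  1129^15 ≡ 656;  1129^20 ≡ 2919;  1129^30 ≡ 901;  1129^53 ≡ 839;  1129^60 ≡ 646;  1129^106 ≡ 920;  1129^159 ≡ 2078;  1129^212 ≡ 254;  1129^265 ≡ 3160;  1129^318 ≡ 1467;  1129^530 ≡ 441;  1129^636 ≡ 1733;  1129^795 ≡ 282;  1129^1060 ≡ 440;  1129^1590 ≡ 3180;  1129^3180 ≡ 1.
Smallest exponent giving 1 is 3180.

3180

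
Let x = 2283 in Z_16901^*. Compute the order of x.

16900

The order of 2283 must divide p − 1 = 16900 = 2^2 · 5^2 · 13^2.
Divisors: 1, 2, 4, 5, 10, 13, 20, 25, 26, 50, 52, 65, 100, 130, 169, 260, 325, 338, 650, 676, 845, 1300, 1690, 3380, 4225, 8450, 16900.
Check each in increasing order: 2283^1 ≡ 2283;  2283^2 ≡ 6581;  2283^4 ≡ 9199;  2283^5 ≡ 10275;  2283^10 ≡ 11979;  2283^13 ≡ 14088;  2283^20 ≡ 6951;  2283^25 ≡ 14800;  2283^26 ≡ 3301;  2283^50 ≡ 3040;  2283^52 ≡ 12357;  2283^65 ≡ 5116;  2283^100 ≡ 13654;  2283^130 ≡ 10708;  2283^169 ≡ 7564;  2283^260 ≡ 4880;  2283^325 ≡ 3303;  2283^338 ≡ 4211;  2283^650 ≡ 8664;  2283^676 ≡ 3372;  2283^845 ≡ 2199;  2283^1300 ≡ 7555;  2283^1690 ≡ 1915;  2283^3380 ≡ 16609;  2283^4225 ≡ 130;  2283^8450 ≡ 16900;  2283^16900 ≡ 1.
Smallest exponent giving 1 is 16900.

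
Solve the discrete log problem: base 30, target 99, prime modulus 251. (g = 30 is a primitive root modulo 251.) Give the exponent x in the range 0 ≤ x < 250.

Baby-step giant-step with m = ceil(sqrt(250)) = 16.
Baby table (30^j mod 251 for j=0..15):
  0:1  1:30  2:147  3:143  4:23  5:188  6:118  7:26
  8:27  9:57  10:204  11:96  12:119  13:56  14:174  15:200
Giant step factor: 30^(-16) ≡ 115 (mod 251).
Scan 99·115^i mod 251 for i = 0, 1, …:
  i=0: 99   i=1: 90   i=2: 59   i=3: 8
  i=4: 167   i=5: 129   i=6: 26
Match at i=6, j=7: x = 6·16 + 7 = 103.

103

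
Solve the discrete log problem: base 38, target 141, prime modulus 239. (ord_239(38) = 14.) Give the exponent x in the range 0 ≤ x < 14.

Successive powers of 38 modulo 239:
  38^0=1  38^1=38  38^2=10  38^3=141
So 38^3 ≡ 141 (mod 239), giving x = 3.

3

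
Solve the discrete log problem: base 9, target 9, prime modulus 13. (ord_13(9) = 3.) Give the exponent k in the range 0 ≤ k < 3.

Successive powers of 9 modulo 13:
  9^0=1  9^1=9
So 9^1 ≡ 9 (mod 13), giving k = 1.

1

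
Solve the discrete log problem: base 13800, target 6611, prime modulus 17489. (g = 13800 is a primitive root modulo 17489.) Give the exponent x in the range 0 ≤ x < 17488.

295

Baby-step giant-step with m = ceil(sqrt(17488)) = 133.
Baby table (13800^j mod 17489 for j=0..132):
  0:1  1:13800  2:2279  3:4978  4:17097  5:11990  6:16060  7:7392
  8:13752  9:4461  10:520  11:5510  12:13317  13:188  14:6028  15:8716
  16:8947  17:13749  18:15528  19:11172  20:8065  21:14493  22:16685  23:10315
  24:4029  25:2669  26:366  27:13968  28:12131  29:3092  30:13929  31:16090
  32:1656  33:12166  34:13889  35:6249  36:15430  37:5425  38:12080  39:16341
  40:2634  41:7058  42:4159  43:12791  44:16812  45:14015  46:13638  47:5271
  48:3049  49:15155  50:5538  51:14959  52:11533  53:5500  54:15229  55:12376
  56:8715  57:12636  58:11470  59:10550  60:11564  61:13564  62:15922  63:9293
  64:14052  65:17057  66:2149  67:12345  68:651  69:11943  70:14553  71:5213
  72:7143  73:5396  74:14127  75:2717  76:15673  77:937  78:6229  79:1765
  80:12312  81:17454  82:6692  83:7680  84:660  85:13720  86:86  87:15037
  88:3615  89:8372  90:1266  91:16778  92:17018  93:6108  94:10909  95:16377
  96:9742  97:1657  98:8477  99:16168  100:11227  101:15038  102:17415  103:10651
  104:6244  105:16386  106:11519  107:4679  108:812  109:12640  110:14203  111:2177
  112:13987  113:11996  114:11415  115:3577  116:8642  117:2109  118:2504  119:14425
  120:5202  121:12744  122:15305  123:11836  124:7029  125:6206  126:16656  127:12362
  128:7894  129:15708  130:11734  131:16038  132:1105
Giant step factor: 13800^(-133) ≡ 11738 (mod 17489).
Scan 6611·11738^i mod 17489 for i = 0, 1, …:
  i=0: 6611   i=1: 1225   i=2: 3092
Match at i=2, j=29: x = 2·133 + 29 = 295.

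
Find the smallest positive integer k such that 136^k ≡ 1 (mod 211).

105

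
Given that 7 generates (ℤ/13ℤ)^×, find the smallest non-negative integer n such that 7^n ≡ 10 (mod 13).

2

Successive powers of 7 modulo 13:
  7^0=1  7^1=7  7^2=10
So 7^2 ≡ 10 (mod 13), giving n = 2.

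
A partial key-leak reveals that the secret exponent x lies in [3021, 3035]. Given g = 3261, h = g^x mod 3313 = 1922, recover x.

Compute 3261^3021 mod 3313 = 1131, then multiply by 3261 repeatedly:
  3261^3021=1131  3261^3022=822  3261^3023=325  3261^3024=2978  3261^3025=855
  3261^3026=1922
Found 1922 at exponent 3026.

3026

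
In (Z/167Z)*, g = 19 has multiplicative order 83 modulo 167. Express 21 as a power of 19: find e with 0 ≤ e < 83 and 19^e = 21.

38

Baby-step giant-step with m = ceil(sqrt(83)) = 10.
Baby table (19^j mod 167 for j=0..9):
  0:1  1:19  2:27  3:12  4:61  5:157  6:144  7:64
  8:47  9:58
Giant step factor: 19^(-10) ≡ 162 (mod 167).
Scan 21·162^i mod 167 for i = 0, 1, …:
  i=0: 21   i=1: 62   i=2: 24   i=3: 47
Match at i=3, j=8: e = 3·10 + 8 = 38.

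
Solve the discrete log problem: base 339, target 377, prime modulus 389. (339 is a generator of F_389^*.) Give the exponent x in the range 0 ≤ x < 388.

Baby-step giant-step with m = ceil(sqrt(388)) = 20.
Baby table (339^j mod 389 for j=0..19):
  0:1  1:339  2:166  3:258  4:326  5:38  6:45  7:84
  8:79  9:329  10:277  11:154  12:80  13:279  14:54  15:23
  16:17  17:317  18:99  19:107
Giant step factor: 339^(-20) ≡ 77 (mod 389).
Scan 377·77^i mod 389 for i = 0, 1, …:
  i=0: 377   i=1: 243   i=2: 39   i=3: 280
  i=4: 165   i=5: 257   i=6: 339
Match at i=6, j=1: x = 6·20 + 1 = 121.

121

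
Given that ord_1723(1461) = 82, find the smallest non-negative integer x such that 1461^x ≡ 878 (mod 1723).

24

Successive powers of 1461 modulo 1723:
  1461^0=1  1461^1=1461  1461^2=1447  1461^3=1669  1461^4=364  1461^5=1120
  1461^6=1193  1461^7=1020  1461^8=1548  1461^9=1052  1461^10=56  1461^11=835
  1461^12=51  1461^13=422  1461^14=1431  1461^15=692  1461^16=1334  1461^17=261
  1461^18=538  1461^19=330  1461^20=1413  1461^21=239  1461^22=1133  1461^23=1233
  1461^24=878
So 1461^24 ≡ 878 (mod 1723), giving x = 24.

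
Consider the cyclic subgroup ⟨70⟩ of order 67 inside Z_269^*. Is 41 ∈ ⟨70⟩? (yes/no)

yes

41 ∈ ⟨70⟩ iff 41^67 ≡ 1 (mod 269), since |⟨70⟩| = 67.
41^67 mod 269 = 1.
Since 1 = 1, 41 lies in the subgroup.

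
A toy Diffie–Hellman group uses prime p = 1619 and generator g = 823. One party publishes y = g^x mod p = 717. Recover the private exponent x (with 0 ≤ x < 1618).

506

Baby-step giant-step with m = ceil(sqrt(1618)) = 41.
Baby table (823^j mod 1619 for j=0..40):
  0:1  1:823  2:587  3:639  4:1341  5:1104  6:333  7:448
  8:1191  9:698  10:1328  11:119  12:797  13:236  14:1567  15:917
  16:237  17:771  18:1504  19:876  20:493  21:989  22:1209  23:941
  24:561  25:288  26:650  27:680  28:1085  29:886  30:628  31:383
  32:1123  33:1399  34:268  35:380  36:273  37:1257  38:1589  39:1214
  40:199
Giant step factor: 823^(-41) ≡ 684 (mod 1619).
Scan 717·684^i mod 1619 for i = 0, 1, …:
  i=0: 717   i=1: 1490   i=2: 809   i=3: 1277
  i=4: 827   i=5: 637   i=6: 197   i=7: 371
  i=8: 1200   i=9: 1586   i=10: 94   i=11: 1155
  i=12: 1567
Match at i=12, j=14: x = 12·41 + 14 = 506.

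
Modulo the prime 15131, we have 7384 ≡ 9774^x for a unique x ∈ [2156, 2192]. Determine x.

Compute 9774^2156 mod 15131 = 4729, then multiply by 9774 repeatedly:
  9774^2156=4729  9774^2157=11172  9774^2158=9832  9774^2159=987  9774^2160=8491
  9774^2161=12630  9774^2162=6922  9774^2163=4927  9774^2164=9656  9774^2165=5697
  9774^2166=398  9774^2167=1385  9774^2168=9876  9774^2169=7375  9774^2170=14297
  9774^2171=4093  9774^2172=13749  9774^2173=4315  9774^2174=4713  9774^2175=6098
  9774^2176=843  9774^2177=8218  9774^2178=7384
Found 7384 at exponent 2178.

2178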